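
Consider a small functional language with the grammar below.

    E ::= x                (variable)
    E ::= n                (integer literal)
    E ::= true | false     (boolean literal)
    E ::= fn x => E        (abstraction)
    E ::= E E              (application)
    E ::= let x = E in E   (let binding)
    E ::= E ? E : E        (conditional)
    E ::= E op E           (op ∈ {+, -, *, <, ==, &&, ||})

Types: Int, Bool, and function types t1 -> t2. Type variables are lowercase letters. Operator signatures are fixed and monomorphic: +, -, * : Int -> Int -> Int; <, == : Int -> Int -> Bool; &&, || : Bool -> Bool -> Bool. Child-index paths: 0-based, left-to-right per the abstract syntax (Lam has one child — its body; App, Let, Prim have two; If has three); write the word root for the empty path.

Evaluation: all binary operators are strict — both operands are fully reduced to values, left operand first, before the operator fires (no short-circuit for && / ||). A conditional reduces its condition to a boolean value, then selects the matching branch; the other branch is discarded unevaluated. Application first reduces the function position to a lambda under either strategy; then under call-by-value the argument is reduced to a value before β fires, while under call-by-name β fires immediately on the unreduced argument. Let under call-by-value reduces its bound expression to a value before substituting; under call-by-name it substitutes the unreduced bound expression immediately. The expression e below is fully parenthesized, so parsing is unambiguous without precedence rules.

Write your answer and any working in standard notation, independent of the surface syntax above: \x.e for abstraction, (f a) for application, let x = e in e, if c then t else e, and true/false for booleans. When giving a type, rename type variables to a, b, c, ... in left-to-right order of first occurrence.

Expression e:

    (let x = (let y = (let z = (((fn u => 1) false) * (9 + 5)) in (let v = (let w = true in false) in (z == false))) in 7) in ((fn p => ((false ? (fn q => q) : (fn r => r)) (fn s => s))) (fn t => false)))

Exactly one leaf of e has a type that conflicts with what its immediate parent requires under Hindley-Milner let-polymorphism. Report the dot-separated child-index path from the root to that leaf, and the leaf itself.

Trace:
\u._ : a -> Int
  unify a -> Int ~ Bool -> b
  unify a ~ Bool
  unify Int ~ b
_ _ : Int
  unify Int ~ Int
  unify Int ~ Int
  unify Int ~ Int
  unify Int ~ Int
let z : Int
let w : Bool
let v : Bool
z : Int
  unify Int ~ Int
  unify Bool ~ Int
  FAIL: mismatch Bool ~ Int

Answer: 0.0.1.1.1 : false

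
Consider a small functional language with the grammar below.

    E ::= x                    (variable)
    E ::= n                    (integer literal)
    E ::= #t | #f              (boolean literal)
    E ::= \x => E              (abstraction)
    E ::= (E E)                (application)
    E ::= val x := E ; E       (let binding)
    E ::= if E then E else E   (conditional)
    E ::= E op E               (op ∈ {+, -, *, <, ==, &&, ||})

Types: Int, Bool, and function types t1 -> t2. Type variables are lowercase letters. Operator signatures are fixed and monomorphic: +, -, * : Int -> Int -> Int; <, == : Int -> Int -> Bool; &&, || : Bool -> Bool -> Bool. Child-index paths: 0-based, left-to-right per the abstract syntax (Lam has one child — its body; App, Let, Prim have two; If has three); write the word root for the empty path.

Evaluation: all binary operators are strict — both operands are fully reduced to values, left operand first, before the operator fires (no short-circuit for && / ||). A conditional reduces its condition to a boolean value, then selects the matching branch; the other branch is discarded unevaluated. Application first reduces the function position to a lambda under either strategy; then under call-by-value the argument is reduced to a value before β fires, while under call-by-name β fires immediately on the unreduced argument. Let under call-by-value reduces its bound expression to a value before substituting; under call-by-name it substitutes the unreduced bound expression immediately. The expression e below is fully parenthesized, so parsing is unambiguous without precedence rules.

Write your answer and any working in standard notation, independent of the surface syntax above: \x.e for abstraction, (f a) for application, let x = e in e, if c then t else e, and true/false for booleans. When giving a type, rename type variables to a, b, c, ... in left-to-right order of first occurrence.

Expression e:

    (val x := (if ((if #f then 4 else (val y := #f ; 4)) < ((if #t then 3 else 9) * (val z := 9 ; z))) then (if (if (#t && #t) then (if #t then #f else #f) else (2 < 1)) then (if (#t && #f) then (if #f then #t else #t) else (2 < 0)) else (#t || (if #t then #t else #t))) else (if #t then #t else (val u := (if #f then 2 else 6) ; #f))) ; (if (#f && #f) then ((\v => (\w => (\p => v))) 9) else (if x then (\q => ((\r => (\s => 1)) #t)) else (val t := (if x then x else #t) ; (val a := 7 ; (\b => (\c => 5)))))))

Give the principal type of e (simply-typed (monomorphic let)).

Answer: a -> b -> Int

Derivation:
  unify Bool ~ Bool
let y : Bool
  unify Int ~ Int
  unify Int ~ Int
  unify Bool ~ Bool
  unify Int ~ Int
  unify Int ~ Int
let z : Int
z : Int
  unify Int ~ Int
  unify Int ~ Int
  unify Bool ~ Bool
  unify Bool ~ Bool
  unify Bool ~ Bool
  unify Bool ~ Bool
  unify Bool ~ Bool
  unify Bool ~ Bool
  unify Int ~ Int
  unify Int ~ Int
  unify Bool ~ Bool
  unify Bool ~ Bool
  unify Bool ~ Bool
  unify Bool ~ Bool
  unify Bool ~ Bool
  unify Bool ~ Bool
  unify Bool ~ Bool
  unify Int ~ Int
  unify Int ~ Int
  unify Bool ~ Bool
  unify Bool ~ Bool
  unify Bool ~ Bool
  unify Bool ~ Bool
  unify Bool ~ Bool
  unify Bool ~ Bool
  unify Bool ~ Bool
  unify Bool ~ Bool
  unify Int ~ Int
let u : Int
  unify Bool ~ Bool
  unify Bool ~ Bool
let x : Bool
  unify Bool ~ Bool
  unify Bool ~ Bool
  unify Bool ~ Bool
v : a
\p._ : c -> a
\w._ : b -> c -> a
\v._ : a -> b -> c -> a
  unify a -> b -> c -> a ~ Int -> d
  unify a ~ Int
  unify b -> c -> Int ~ d
_ _ : b -> c -> Int
x : Bool
  unify Bool ~ Bool
\s._ : g -> Int
\r._ : f -> g -> Int
  unify f -> g -> Int ~ Bool -> h
  unify f ~ Bool
  unify g -> Int ~ h
_ _ : g -> Int
\q._ : e -> g -> Int
x : Bool
  unify Bool ~ Bool
x : Bool
  unify Bool ~ Bool
let t : Bool
let a : Int
\c._ : j -> Int
\b._ : i -> j -> Int
  unify e -> g -> Int ~ i -> j -> Int
  unify e ~ i
  unify g -> Int ~ j -> Int
  unify g ~ j
  unify Int ~ Int
  unify b -> c -> Int ~ i -> j -> Int
  unify b ~ i
  unify c -> Int ~ j -> Int
  unify c ~ j
  unify Int ~ Int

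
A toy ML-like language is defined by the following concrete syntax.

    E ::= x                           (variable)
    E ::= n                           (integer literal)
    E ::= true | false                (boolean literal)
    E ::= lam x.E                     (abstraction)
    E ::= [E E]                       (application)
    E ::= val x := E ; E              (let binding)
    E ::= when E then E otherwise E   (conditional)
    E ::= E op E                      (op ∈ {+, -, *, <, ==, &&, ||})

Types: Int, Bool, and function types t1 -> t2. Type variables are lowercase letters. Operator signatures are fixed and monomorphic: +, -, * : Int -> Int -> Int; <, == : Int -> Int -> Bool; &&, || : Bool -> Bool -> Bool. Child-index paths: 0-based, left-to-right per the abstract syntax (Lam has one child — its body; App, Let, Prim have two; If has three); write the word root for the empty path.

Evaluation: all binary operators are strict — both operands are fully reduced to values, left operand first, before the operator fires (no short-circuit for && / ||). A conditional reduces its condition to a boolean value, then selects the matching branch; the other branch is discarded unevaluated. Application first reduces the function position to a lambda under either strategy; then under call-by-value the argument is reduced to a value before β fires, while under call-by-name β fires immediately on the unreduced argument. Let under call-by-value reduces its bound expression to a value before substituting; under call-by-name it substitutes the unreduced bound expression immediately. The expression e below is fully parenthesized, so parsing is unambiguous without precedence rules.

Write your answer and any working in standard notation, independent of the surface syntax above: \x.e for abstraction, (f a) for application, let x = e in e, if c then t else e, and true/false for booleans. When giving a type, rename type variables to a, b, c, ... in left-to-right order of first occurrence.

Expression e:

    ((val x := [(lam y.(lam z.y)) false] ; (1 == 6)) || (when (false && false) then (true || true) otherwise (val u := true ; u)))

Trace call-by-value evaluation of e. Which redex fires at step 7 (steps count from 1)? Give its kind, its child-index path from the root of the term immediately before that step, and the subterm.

Trace:
step 0: ((let x = ((\y.(\z.y)) false) in (1 == 6)) || (if (false && false) then (true || true) else (let u = true in u)))
step 1: [beta@0.0] ((let x = (\z.false) in (1 == 6)) || (if (false && false) then (true || true) else (let u = true in u)))
step 2: [let@0] ((1 == 6) || (if (false && false) then (true || true) else (let u = true in u)))
step 3: [delta@0] (false || (if (false && false) then (true || true) else (let u = true in u)))
step 4: [delta@1.0] (false || (if false then (true || true) else (let u = true in u)))
step 5: [if@1] (false || (let u = true in u))
step 6: [let@1] (false || true)
step 7: [delta@root] true

Answer: delta at root : (false || true)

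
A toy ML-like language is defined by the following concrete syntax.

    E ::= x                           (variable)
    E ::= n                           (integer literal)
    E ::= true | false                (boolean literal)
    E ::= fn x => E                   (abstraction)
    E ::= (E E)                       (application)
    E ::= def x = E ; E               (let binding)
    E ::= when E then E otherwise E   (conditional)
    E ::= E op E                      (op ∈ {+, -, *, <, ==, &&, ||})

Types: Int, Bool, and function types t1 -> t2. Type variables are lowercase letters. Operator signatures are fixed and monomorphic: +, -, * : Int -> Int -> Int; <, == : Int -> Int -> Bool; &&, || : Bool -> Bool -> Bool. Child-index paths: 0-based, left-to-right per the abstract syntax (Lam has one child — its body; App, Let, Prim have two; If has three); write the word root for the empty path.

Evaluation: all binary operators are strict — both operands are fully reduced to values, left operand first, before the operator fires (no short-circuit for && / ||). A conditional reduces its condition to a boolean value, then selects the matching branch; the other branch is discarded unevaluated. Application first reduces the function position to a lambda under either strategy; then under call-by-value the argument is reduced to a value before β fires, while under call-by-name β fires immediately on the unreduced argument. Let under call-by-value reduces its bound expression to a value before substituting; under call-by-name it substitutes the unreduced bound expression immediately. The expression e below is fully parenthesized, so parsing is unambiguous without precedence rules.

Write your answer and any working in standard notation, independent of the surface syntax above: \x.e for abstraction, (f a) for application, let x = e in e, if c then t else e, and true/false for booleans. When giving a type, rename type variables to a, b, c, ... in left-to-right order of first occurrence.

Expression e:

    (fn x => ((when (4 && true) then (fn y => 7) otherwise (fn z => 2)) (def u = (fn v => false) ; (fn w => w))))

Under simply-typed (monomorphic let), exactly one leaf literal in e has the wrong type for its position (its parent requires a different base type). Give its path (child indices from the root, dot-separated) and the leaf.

Answer: 0.0.0.0 : 4

Derivation:
  unify Int ~ Bool
  FAIL: mismatch Int ~ Bool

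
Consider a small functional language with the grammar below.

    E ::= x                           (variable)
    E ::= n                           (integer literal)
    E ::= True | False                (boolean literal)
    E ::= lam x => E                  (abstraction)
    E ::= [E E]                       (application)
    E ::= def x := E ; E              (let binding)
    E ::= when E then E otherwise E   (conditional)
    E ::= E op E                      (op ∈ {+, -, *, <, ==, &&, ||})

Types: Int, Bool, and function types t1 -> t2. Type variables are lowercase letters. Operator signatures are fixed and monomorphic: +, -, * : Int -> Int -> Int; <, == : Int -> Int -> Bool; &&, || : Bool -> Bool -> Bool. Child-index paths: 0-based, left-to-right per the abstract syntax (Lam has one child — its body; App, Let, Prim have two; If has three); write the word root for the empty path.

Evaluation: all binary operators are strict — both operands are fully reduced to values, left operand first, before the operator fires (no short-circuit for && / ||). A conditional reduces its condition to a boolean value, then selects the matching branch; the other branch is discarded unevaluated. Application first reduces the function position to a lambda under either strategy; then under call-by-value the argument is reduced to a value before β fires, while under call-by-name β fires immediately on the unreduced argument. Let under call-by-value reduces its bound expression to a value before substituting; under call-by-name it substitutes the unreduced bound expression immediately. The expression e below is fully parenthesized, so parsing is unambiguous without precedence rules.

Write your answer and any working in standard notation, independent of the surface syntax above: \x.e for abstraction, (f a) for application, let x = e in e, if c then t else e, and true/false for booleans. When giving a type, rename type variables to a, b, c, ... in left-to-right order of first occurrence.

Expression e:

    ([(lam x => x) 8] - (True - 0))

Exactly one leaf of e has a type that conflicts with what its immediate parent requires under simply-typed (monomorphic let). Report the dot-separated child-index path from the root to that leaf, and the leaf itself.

Answer: 1.0 : true

Working:
x : a
\x._ : a -> a
  unify a -> a ~ Int -> b
  unify a ~ Int
  unify Int ~ b
_ _ : Int
  unify Int ~ Int
  unify Bool ~ Int
  FAIL: mismatch Bool ~ Int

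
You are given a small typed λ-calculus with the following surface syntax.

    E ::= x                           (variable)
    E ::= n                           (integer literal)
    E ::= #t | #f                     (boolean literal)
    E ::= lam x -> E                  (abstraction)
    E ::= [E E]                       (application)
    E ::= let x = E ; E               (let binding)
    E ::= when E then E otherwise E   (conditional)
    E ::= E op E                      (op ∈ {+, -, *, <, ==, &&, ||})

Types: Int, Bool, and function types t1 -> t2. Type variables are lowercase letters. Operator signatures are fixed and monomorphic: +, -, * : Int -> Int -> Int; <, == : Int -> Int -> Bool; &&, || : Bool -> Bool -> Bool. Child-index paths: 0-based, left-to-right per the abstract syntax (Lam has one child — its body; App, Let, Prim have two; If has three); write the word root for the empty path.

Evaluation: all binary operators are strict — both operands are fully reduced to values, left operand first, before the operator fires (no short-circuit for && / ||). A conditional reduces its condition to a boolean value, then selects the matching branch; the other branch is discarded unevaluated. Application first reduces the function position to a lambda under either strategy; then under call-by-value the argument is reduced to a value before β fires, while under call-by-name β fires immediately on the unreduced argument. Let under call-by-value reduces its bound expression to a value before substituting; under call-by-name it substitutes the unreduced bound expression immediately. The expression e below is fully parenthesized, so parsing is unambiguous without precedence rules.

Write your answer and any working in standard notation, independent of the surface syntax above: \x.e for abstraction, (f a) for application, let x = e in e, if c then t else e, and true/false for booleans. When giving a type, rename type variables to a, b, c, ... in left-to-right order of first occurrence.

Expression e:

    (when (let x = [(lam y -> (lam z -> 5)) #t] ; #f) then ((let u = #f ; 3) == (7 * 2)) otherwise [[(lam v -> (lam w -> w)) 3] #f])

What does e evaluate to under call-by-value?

Working:
step 0: (if (let x = ((\y.(\z.5)) true) in false) then ((let u = false in 3) == (7 * 2)) else (((\v.(\w.w)) 3) false))
step 1: [beta@0.0] (if (let x = (\z.5) in false) then ((let u = false in 3) == (7 * 2)) else (((\v.(\w.w)) 3) false))
step 2: [let@0] (if false then ((let u = false in 3) == (7 * 2)) else (((\v.(\w.w)) 3) false))
step 3: [if@root] (((\v.(\w.w)) 3) false)
step 4: [beta@0] ((\w.w) false)
step 5: [beta@root] false

Answer: false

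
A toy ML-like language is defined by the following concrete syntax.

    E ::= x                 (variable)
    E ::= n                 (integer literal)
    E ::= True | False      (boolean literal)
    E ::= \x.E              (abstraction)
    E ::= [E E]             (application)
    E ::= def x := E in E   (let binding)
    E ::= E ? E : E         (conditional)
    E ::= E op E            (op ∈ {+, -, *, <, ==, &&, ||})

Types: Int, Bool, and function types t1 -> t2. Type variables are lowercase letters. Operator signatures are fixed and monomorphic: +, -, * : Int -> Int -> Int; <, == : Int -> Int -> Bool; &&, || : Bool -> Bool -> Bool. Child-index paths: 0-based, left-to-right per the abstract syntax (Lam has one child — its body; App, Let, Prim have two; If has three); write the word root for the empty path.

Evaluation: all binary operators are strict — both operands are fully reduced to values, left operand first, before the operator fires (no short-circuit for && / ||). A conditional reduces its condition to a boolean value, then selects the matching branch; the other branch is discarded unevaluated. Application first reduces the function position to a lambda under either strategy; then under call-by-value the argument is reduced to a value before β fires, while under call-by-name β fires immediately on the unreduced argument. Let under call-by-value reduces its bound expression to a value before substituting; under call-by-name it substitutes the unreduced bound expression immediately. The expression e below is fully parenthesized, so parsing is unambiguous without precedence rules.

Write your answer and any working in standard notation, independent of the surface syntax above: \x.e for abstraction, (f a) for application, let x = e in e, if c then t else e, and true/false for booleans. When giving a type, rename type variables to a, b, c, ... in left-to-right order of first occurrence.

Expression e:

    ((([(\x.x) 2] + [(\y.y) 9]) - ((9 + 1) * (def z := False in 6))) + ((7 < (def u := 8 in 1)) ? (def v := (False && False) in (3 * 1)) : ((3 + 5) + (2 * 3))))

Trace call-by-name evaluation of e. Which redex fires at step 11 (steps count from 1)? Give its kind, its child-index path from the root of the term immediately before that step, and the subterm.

Answer: delta at 1.0 : (3 + 5)

Trace:
step 0: (((((\x.x) 2) + ((\y.y) 9)) - ((9 + 1) * (let z = false in 6))) + (if (7 < (let u = 8 in 1)) then (let v = (false && false) in (3 * 1)) else ((3 + 5) + (2 * 3))))
step 1: [beta@0.0.0] (((2 + ((\y.y) 9)) - ((9 + 1) * (let z = false in 6))) + (if (7 < (let u = 8 in 1)) then (let v = (false && false) in (3 * 1)) else ((3 + 5) + (2 * 3))))
step 2: [beta@0.0.1] (((2 + 9) - ((9 + 1) * (let z = false in 6))) + (if (7 < (let u = 8 in 1)) then (let v = (false && false) in (3 * 1)) else ((3 + 5) + (2 * 3))))
step 3: [delta@0.0] ((11 - ((9 + 1) * (let z = false in 6))) + (if (7 < (let u = 8 in 1)) then (let v = (false && false) in (3 * 1)) else ((3 + 5) + (2 * 3))))
step 4: [delta@0.1.0] ((11 - (10 * (let z = false in 6))) + (if (7 < (let u = 8 in 1)) then (let v = (false && false) in (3 * 1)) else ((3 + 5) + (2 * 3))))
step 5: [let@0.1.1] ((11 - (10 * 6)) + (if (7 < (let u = 8 in 1)) then (let v = (false && false) in (3 * 1)) else ((3 + 5) + (2 * 3))))
step 6: [delta@0.1] ((11 - 60) + (if (7 < (let u = 8 in 1)) then (let v = (false && false) in (3 * 1)) else ((3 + 5) + (2 * 3))))
step 7: [delta@0] (-49 + (if (7 < (let u = 8 in 1)) then (let v = (false && false) in (3 * 1)) else ((3 + 5) + (2 * 3))))
step 8: [let@1.0.1] (-49 + (if (7 < 1) then (let v = (false && false) in (3 * 1)) else ((3 + 5) + (2 * 3))))
step 9: [delta@1.0] (-49 + (if false then (let v = (false && false) in (3 * 1)) else ((3 + 5) + (2 * 3))))
step 10: [if@1] (-49 + ((3 + 5) + (2 * 3)))
step 11: [delta@1.0] (-49 + (8 + (2 * 3)))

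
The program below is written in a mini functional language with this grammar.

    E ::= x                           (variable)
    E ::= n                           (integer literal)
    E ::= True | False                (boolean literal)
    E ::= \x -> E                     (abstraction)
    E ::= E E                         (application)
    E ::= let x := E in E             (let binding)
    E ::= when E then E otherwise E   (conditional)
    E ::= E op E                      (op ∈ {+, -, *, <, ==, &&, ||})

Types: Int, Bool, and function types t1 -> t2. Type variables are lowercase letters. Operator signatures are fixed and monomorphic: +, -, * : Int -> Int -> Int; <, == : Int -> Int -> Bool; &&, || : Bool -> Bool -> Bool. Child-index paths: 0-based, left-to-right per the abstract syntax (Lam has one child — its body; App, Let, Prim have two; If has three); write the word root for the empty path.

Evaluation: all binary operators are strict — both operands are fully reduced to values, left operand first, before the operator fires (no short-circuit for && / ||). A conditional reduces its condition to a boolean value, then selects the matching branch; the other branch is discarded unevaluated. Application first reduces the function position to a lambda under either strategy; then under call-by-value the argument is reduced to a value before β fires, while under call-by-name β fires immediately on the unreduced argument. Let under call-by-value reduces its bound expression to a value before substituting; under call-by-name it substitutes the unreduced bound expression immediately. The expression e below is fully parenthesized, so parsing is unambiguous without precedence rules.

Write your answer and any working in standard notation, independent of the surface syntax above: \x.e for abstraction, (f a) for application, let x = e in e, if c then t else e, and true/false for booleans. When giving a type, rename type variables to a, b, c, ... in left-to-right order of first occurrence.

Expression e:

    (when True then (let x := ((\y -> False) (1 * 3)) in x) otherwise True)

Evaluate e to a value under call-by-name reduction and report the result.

Derivation:
step 0: (if true then (let x = ((\y.false) (1 * 3)) in x) else true)
step 1: [if@root] (let x = ((\y.false) (1 * 3)) in x)
step 2: [let@root] ((\y.false) (1 * 3))
step 3: [beta@root] false

Answer: false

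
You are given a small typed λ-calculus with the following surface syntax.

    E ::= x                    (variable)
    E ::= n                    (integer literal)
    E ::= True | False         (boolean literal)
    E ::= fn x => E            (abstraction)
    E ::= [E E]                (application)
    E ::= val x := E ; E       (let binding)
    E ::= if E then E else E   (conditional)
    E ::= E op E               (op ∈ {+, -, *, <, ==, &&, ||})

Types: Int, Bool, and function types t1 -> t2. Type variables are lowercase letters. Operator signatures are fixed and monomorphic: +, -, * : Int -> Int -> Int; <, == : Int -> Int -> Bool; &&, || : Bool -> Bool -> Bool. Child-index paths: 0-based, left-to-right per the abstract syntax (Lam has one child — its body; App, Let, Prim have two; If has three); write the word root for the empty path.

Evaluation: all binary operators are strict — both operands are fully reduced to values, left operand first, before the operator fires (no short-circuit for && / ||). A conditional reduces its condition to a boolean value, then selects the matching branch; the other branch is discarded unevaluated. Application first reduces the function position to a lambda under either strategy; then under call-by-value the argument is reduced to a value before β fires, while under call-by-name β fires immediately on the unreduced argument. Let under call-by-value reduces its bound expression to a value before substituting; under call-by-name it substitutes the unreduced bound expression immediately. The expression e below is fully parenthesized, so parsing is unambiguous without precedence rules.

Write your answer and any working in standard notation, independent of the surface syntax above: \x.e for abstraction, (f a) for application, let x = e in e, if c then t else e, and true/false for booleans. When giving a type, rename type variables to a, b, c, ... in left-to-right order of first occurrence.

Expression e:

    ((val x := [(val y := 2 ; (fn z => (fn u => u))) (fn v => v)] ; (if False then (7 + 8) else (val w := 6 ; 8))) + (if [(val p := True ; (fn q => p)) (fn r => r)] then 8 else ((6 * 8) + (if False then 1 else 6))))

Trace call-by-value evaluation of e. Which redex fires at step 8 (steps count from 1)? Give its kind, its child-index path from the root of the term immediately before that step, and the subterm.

Derivation:
step 0: ((let x = ((let y = 2 in (\z.(\u.u))) (\v.v)) in (if false then (7 + 8) else (let w = 6 in 8))) + (if ((let p = true in (\q.p)) (\r.r)) then 8 else ((6 * 8) + (if false then 1 else 6))))
step 1: [let@0.0.0] ((let x = ((\z.(\u.u)) (\v.v)) in (if false then (7 + 8) else (let w = 6 in 8))) + (if ((let p = true in (\q.p)) (\r.r)) then 8 else ((6 * 8) + (if false then 1 else 6))))
step 2: [beta@0.0] ((let x = (\u.u) in (if false then (7 + 8) else (let w = 6 in 8))) + (if ((let p = true in (\q.p)) (\r.r)) then 8 else ((6 * 8) + (if false then 1 else 6))))
step 3: [let@0] ((if false then (7 + 8) else (let w = 6 in 8)) + (if ((let p = true in (\q.p)) (\r.r)) then 8 else ((6 * 8) + (if false then 1 else 6))))
step 4: [if@0] ((let w = 6 in 8) + (if ((let p = true in (\q.p)) (\r.r)) then 8 else ((6 * 8) + (if false then 1 else 6))))
step 5: [let@0] (8 + (if ((let p = true in (\q.p)) (\r.r)) then 8 else ((6 * 8) + (if false then 1 else 6))))
step 6: [let@1.0.0] (8 + (if ((\q.true) (\r.r)) then 8 else ((6 * 8) + (if false then 1 else 6))))
step 7: [beta@1.0] (8 + (if true then 8 else ((6 * 8) + (if false then 1 else 6))))
step 8: [if@1] (8 + 8)

Answer: if at 1 : (if true then 8 else ((6 * 8) + (if false then 1 else 6)))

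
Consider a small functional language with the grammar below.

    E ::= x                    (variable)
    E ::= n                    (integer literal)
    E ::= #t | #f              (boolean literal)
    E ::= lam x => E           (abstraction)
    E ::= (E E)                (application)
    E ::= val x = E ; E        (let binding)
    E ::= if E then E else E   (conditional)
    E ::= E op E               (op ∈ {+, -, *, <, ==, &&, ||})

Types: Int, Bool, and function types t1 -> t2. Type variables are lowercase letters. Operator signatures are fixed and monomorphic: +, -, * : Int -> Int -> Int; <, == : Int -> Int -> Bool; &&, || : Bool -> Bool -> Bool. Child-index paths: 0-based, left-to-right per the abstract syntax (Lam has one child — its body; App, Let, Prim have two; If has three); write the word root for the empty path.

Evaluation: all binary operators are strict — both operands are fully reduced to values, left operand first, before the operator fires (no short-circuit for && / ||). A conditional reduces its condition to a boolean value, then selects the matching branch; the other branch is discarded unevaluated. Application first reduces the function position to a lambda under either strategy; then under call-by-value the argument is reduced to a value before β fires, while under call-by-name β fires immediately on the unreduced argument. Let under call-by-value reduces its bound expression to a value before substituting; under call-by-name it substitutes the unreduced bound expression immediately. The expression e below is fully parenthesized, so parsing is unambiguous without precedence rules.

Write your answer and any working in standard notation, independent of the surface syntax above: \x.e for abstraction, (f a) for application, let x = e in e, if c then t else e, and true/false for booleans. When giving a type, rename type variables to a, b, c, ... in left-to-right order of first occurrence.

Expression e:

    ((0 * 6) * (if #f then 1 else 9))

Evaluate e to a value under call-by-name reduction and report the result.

Answer: 0

Working:
step 0: ((0 * 6) * (if false then 1 else 9))
step 1: [delta@0] (0 * (if false then 1 else 9))
step 2: [if@1] (0 * 9)
step 3: [delta@root] 0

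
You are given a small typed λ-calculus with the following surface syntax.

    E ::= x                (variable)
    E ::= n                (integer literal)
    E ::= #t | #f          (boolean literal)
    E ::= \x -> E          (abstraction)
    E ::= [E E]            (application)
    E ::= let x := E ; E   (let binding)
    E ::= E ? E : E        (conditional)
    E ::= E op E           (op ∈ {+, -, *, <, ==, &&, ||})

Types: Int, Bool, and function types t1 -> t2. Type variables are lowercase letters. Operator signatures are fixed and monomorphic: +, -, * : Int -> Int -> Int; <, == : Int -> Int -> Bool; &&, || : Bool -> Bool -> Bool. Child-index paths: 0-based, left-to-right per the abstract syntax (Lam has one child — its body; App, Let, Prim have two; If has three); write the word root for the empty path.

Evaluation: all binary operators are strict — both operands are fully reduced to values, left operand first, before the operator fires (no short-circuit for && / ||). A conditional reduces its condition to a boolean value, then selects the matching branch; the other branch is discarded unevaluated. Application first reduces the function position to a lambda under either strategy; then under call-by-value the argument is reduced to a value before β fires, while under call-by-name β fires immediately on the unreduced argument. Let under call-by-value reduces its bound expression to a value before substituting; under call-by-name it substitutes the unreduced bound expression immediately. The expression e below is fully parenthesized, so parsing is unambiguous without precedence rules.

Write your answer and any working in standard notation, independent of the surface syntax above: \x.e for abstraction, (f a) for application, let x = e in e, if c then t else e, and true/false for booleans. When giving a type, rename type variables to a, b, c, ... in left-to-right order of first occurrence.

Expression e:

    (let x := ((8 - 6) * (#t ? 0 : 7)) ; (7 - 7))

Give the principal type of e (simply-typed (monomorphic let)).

Working:
  unify Int ~ Int
  unify Int ~ Int
  unify Int ~ Int
  unify Bool ~ Bool
  unify Int ~ Int
  unify Int ~ Int
let x : Int
  unify Int ~ Int
  unify Int ~ Int

Answer: Int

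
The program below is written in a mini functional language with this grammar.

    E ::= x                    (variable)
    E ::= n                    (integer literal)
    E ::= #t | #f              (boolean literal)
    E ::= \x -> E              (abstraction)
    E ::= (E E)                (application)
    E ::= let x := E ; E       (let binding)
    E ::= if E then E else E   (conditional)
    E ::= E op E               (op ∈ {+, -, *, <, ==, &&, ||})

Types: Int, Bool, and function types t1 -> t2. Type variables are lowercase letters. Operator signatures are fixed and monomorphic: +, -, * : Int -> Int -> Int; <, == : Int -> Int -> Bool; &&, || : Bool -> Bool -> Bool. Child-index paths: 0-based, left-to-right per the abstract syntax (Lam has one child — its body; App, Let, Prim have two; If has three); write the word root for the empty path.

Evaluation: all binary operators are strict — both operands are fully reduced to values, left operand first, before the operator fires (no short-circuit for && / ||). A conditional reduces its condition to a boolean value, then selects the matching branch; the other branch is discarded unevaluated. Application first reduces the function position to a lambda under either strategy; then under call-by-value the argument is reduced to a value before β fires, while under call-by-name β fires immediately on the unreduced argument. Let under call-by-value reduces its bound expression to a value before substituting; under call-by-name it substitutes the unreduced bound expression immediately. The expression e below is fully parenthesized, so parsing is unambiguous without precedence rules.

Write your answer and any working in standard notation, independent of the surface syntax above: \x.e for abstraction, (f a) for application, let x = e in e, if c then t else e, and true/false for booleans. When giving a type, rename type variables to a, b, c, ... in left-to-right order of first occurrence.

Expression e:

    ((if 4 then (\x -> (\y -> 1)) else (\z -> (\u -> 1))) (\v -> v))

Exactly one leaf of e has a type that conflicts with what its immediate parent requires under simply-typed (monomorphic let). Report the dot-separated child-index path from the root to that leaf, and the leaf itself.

Derivation:
  unify Int ~ Bool
  FAIL: mismatch Int ~ Bool

Answer: 0.0 : 4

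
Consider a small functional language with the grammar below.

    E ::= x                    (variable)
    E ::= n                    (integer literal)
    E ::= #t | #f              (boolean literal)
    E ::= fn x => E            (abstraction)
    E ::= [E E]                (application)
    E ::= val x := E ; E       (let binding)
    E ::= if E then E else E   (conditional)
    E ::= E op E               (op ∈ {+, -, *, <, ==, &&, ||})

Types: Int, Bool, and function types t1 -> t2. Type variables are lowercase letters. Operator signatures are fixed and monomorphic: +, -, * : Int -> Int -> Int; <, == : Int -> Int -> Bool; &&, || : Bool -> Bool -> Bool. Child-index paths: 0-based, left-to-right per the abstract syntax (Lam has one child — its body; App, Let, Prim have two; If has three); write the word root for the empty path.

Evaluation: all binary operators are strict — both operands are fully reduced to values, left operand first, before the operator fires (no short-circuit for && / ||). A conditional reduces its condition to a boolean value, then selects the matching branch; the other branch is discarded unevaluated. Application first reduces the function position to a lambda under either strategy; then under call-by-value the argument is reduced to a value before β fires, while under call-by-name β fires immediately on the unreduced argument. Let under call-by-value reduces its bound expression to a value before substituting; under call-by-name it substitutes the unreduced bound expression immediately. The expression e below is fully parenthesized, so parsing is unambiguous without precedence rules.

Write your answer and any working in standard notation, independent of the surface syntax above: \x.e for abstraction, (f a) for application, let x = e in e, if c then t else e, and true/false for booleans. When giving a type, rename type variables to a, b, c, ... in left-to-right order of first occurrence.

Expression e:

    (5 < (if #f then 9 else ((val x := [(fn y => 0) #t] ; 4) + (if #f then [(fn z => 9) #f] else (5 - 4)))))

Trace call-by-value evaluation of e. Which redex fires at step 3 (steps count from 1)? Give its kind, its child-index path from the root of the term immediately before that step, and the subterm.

Trace:
step 0: (5 < (if false then 9 else ((let x = ((\y.0) true) in 4) + (if false then ((\z.9) false) else (5 - 4)))))
step 1: [if@1] (5 < ((let x = ((\y.0) true) in 4) + (if false then ((\z.9) false) else (5 - 4))))
step 2: [beta@1.0.0] (5 < ((let x = 0 in 4) + (if false then ((\z.9) false) else (5 - 4))))
step 3: [let@1.0] (5 < (4 + (if false then ((\z.9) false) else (5 - 4))))

Answer: let at 1.0 : (let x = 0 in 4)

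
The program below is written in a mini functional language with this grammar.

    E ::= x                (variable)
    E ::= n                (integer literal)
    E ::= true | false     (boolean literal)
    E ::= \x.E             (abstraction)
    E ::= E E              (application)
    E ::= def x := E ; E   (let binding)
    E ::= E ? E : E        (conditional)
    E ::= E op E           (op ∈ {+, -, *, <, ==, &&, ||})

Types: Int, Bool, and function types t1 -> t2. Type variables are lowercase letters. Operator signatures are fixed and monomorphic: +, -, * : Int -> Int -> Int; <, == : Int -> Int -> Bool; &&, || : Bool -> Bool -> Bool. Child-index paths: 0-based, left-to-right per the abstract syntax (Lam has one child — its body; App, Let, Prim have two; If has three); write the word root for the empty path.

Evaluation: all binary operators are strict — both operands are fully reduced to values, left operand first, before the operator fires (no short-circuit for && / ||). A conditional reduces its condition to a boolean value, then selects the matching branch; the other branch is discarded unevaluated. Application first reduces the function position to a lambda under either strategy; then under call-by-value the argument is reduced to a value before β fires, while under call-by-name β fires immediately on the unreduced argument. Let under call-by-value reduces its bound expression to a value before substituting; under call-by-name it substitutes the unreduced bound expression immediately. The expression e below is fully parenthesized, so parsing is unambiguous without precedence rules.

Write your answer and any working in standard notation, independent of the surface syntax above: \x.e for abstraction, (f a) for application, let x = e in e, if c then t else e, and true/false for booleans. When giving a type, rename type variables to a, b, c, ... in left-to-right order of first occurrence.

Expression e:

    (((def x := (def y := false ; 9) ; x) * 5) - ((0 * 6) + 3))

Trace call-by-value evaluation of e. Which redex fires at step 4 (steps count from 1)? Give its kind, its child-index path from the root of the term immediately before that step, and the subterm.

Answer: delta at 1.0 : (0 * 6)

Derivation:
step 0: (((let x = (let y = false in 9) in x) * 5) - ((0 * 6) + 3))
step 1: [let@0.0.0] (((let x = 9 in x) * 5) - ((0 * 6) + 3))
step 2: [let@0.0] ((9 * 5) - ((0 * 6) + 3))
step 3: [delta@0] (45 - ((0 * 6) + 3))
step 4: [delta@1.0] (45 - (0 + 3))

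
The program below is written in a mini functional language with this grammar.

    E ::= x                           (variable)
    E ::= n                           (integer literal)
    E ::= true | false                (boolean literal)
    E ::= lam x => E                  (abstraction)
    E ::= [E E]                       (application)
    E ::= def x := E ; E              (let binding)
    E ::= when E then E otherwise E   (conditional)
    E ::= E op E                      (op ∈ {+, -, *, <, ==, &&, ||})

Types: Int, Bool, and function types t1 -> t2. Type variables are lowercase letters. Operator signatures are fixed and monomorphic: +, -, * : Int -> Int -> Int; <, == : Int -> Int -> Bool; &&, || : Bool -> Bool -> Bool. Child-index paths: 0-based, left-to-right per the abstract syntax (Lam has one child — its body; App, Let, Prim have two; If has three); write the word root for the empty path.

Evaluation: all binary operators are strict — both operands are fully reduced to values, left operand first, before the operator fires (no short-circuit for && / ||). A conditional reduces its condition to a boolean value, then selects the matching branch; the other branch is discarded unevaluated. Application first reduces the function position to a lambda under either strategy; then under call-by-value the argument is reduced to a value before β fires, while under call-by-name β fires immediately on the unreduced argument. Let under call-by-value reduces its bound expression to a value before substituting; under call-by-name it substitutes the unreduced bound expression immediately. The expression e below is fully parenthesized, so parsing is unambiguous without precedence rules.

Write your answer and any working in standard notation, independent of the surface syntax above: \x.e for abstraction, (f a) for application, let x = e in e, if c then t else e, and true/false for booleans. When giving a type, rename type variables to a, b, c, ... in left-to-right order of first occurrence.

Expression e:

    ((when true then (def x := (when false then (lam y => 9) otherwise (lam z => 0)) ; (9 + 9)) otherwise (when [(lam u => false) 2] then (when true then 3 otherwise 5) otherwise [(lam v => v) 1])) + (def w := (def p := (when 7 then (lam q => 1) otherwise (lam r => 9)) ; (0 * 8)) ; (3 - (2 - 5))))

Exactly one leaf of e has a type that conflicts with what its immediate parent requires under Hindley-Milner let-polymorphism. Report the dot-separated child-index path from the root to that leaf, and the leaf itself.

Answer: 1.0.0.0 : 7

Working:
  unify Bool ~ Bool
  unify Bool ~ Bool
\y._ : a -> Int
\z._ : b -> Int
  unify a -> Int ~ b -> Int
  unify a ~ b
  unify Int ~ Int
let x : forall. b -> Int
  unify Int ~ Int
  unify Int ~ Int
\u._ : c -> Bool
  unify c -> Bool ~ Int -> d
  unify c ~ Int
  unify Bool ~ d
_ _ : Bool
  unify Bool ~ Bool
  unify Bool ~ Bool
  unify Int ~ Int
v : e
\v._ : e -> e
  unify e -> e ~ Int -> f
  unify e ~ Int
  unify Int ~ f
_ _ : Int
  unify Int ~ Int
  unify Int ~ Int
  unify Int ~ Int
  unify Int ~ Bool
  FAIL: mismatch Int ~ Bool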